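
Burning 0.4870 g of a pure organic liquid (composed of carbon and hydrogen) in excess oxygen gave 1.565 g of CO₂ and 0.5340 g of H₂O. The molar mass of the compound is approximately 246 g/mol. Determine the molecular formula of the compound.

C18H30

mol C = 1.565 g CO₂ ÷ 44.009 g/mol = 0.035561 mol
mol H = 2 × 0.5340 g H₂O ÷ 18.015 g/mol = 0.059284 mol
Divide by the smallest (0.035561 mol): C 1.000, H 1.667
Multiplying each by 3 gives whole numbers: C 3.00, H 5.00
Empirical formula: C3H5
Empirical-formula mass = 41.07 g/mol; 246 ÷ 41.07 ≈ 6, so the molecular formula is C18H30.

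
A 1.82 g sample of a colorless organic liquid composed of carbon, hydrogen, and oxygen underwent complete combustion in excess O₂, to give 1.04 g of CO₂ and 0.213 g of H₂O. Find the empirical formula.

CHO4

mol C = 1.04 g CO₂ ÷ 44.009 g/mol = 0.02363 mol
mol H = 2 × 0.213 g H₂O ÷ 18.015 g/mol = 0.02365 mol
mass O = 1.82 − (0.2838 + 0.02384) = 1.512 g → mol O = 1.512 ÷ 15.999 = 0.09453 mol
Divide by the smallest (0.02363 mol): C 1.000, H 1.001, O 4.000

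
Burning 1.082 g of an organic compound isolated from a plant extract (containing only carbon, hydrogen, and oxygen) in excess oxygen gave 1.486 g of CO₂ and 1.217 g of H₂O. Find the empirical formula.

CH4O

mol C = 1.486 g CO₂ ÷ 44.009 g/mol = 0.033766 mol
mol H = 2 × 1.217 g H₂O ÷ 18.015 g/mol = 0.13511 mol
mass O = 1.082 − (0.40556 + 0.13619) = 0.54025 g → mol O = 0.54025 ÷ 15.999 = 0.033768 mol
Divide by the smallest (0.033766 mol): C 1.000, H 4.001, O 1.000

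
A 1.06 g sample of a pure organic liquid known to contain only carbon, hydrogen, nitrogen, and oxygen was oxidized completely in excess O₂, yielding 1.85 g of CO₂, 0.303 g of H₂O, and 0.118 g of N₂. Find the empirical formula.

mol C = 1.85 g CO₂ ÷ 44.009 g/mol = 0.04204 mol
mol H = 2 × 0.303 g H₂O ÷ 18.015 g/mol = 0.03364 mol
mol N = 2 × 0.118 g N₂ ÷ 28.014 g/mol = 0.008424 mol
mass O = 1.06 − (0.5049 + 0.03391 + 0.1180) = 0.4032 g → mol O = 0.4032 ÷ 15.999 = 0.02520 mol
Divide by the smallest (0.008424 mol): C 4.990, H 3.993, N 1.000, O 2.991

C5H4NO3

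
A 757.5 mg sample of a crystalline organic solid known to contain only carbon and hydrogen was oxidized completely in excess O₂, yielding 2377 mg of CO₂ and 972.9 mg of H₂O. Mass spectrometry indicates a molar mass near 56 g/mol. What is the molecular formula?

mol C = 2.377 g CO₂ ÷ 44.009 g/mol = 0.054012 mol
mol H = 2 × 0.9729 g H₂O ÷ 18.015 g/mol = 0.10801 mol
Divide by the smallest (0.054012 mol): C 1.000, H 2.000
Empirical formula: CH2
Empirical-formula mass = 14.03 g/mol; 56 ÷ 14.03 ≈ 4, so the molecular formula is C4H8.

C4H8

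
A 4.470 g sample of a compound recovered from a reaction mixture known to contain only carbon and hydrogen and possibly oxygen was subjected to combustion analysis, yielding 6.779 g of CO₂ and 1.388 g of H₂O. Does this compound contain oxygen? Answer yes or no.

mol C = 6.779 g CO₂ ÷ 44.009 g/mol = 0.15404 mol
mol H = 2 × 1.388 g H₂O ÷ 18.015 g/mol = 0.15409 mol
C and H account for only 2.0055 g of the 4.470 g sample; the remaining 2.4645 g must be oxygen.

yes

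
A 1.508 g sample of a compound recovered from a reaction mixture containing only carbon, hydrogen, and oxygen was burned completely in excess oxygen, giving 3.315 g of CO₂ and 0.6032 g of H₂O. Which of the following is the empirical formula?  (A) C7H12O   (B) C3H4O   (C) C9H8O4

(C) C9H8O4

mol C = 3.315 g CO₂ ÷ 44.009 g/mol = 0.075326 mol
mol H = 2 × 0.6032 g H₂O ÷ 18.015 g/mol = 0.066966 mol
mass O = 1.508 − (0.90473 + 0.067502) = 0.53576 g → mol O = 0.53576 ÷ 15.999 = 0.033487 mol
Divide by the smallest (0.033487 mol): C 2.249, H 2.000, O 1.000
Multiplying each by 4 gives whole numbers: C 9.00, H 8.00, O 4.00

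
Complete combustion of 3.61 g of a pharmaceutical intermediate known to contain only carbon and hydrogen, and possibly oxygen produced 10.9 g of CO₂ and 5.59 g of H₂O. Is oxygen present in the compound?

no

mol C = 10.9 g CO₂ ÷ 44.009 g/mol = 0.2477 mol
mol H = 2 × 5.59 g H₂O ÷ 18.015 g/mol = 0.6206 mol
C and H together account for 3.600 g — essentially the entire 3.61 g sample — so the compound contains no oxygen.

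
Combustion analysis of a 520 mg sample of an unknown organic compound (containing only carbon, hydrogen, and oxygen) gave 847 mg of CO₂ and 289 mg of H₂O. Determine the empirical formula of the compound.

mol C = 0.847 g CO₂ ÷ 44.009 g/mol = 0.01925 mol
mol H = 2 × 0.289 g H₂O ÷ 18.015 g/mol = 0.03208 mol
mass O = 0.520 − (0.2312 + 0.03234) = 0.2565 g → mol O = 0.2565 ÷ 15.999 = 0.01603 mol
Divide by the smallest (0.01603 mol): C 1.200, H 2.001, O 1.000
Multiplying each by 5 gives whole numbers: C 6.00, H 10.01, O 5.00

C6H10O5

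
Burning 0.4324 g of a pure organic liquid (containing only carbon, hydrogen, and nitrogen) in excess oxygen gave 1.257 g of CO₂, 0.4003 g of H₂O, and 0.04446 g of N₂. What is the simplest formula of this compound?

C9H14N

mol C = 1.257 g CO₂ ÷ 44.009 g/mol = 0.028562 mol
mol H = 2 × 0.4003 g H₂O ÷ 18.015 g/mol = 0.044441 mol
mol N = 2 × 0.04446 g N₂ ÷ 28.014 g/mol = 0.0031741 mol
Divide by the smallest (0.0031741 mol): C 8.998, H 14.001, N 1.000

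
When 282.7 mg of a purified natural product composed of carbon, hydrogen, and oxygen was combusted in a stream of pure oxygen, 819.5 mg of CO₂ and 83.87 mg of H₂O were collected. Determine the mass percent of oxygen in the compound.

mol C = 0.8195 g CO₂ ÷ 44.009 g/mol = 0.018621 mol
mol H = 2 × 0.08387 g H₂O ÷ 18.015 g/mol = 0.0093111 mol
mass O = 0.2827 − (0.22366 + 0.0093856) = 0.049655 g → mol O = 0.049655 ÷ 15.999 = 0.0031036 mol
mass % O = 0.049655 g ÷ 0.2827 g × 100%

17.56%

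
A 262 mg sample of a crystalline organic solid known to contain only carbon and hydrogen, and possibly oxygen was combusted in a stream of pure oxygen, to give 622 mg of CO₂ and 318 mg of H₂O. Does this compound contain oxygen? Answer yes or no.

mol C = 0.622 g CO₂ ÷ 44.009 g/mol = 0.01413 mol
mol H = 2 × 0.318 g H₂O ÷ 18.015 g/mol = 0.03530 mol
C and H account for only 0.2053 g of the 0.262 g sample; the remaining 0.05666 g must be oxygen.

yes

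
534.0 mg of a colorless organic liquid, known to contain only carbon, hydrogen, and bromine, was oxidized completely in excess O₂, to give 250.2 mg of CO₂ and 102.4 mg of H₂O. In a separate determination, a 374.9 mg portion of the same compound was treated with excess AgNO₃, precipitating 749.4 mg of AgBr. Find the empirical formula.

CH2Br

mol C = 0.2502 g CO₂ ÷ 44.009 g/mol = 0.0056852 mol
mol H = 2 × 0.1024 g H₂O ÷ 18.015 g/mol = 0.011368 mol
From the AgBr data: mol Br per gram of compound = (0.7494 ÷ 187.772) ÷ 0.3749 = 0.010646 mol/g, so in the 0.5340 g combustion sample mol Br = 0.0056847 mol
Divide by the smallest (0.0056847 mol): C 1.000, H 2.000, Br 1.000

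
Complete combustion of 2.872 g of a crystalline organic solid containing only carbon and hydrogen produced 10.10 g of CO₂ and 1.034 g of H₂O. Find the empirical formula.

C2H

mol C = 10.10 g CO₂ ÷ 44.009 g/mol = 0.22950 mol
mol H = 2 × 1.034 g H₂O ÷ 18.015 g/mol = 0.11479 mol
Divide by the smallest (0.11479 mol): C 1.999, H 1.000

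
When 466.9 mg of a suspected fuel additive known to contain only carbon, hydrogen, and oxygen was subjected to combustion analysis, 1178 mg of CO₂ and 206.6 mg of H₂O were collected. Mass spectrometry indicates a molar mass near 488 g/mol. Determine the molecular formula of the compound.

mol C = 1.178 g CO₂ ÷ 44.009 g/mol = 0.026767 mol
mol H = 2 × 0.2066 g H₂O ÷ 18.015 g/mol = 0.022936 mol
mass O = 0.4669 − (0.32150 + 0.023120) = 0.12228 g → mol O = 0.12228 ÷ 15.999 = 0.0076429 mol
Divide by the smallest (0.0076429 mol): C 3.502, H 3.001, O 1.000
Multiplying each by 2 gives whole numbers: C 7.00, H 6.00, O 2.00
Empirical formula: C7H6O2
Empirical-formula mass = 122.12 g/mol; 488 ÷ 122.12 ≈ 4, so the molecular formula is C28H24O8.

C28H24O8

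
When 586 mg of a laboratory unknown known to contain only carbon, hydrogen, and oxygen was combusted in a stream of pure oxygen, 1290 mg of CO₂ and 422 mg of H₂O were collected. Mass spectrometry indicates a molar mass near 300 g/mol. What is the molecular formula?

mol C = 1.29 g CO₂ ÷ 44.009 g/mol = 0.02931 mol
mol H = 2 × 0.422 g H₂O ÷ 18.015 g/mol = 0.04685 mol
mass O = 0.586 − (0.3521 + 0.04722) = 0.1867 g → mol O = 0.1867 ÷ 15.999 = 0.01167 mol
Divide by the smallest (0.01167 mol): C 2.512, H 4.015, O 1.000
Multiplying each by 2 gives whole numbers: C 5.02, H 8.03, O 2.00
Empirical formula: C5H8O2
Empirical-formula mass = 100.12 g/mol; 300 ÷ 100.12 ≈ 3, so the molecular formula is C15H24O6.

C15H24O6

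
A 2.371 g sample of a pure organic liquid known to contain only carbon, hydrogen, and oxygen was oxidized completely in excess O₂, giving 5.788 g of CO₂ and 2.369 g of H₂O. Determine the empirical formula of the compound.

mol C = 5.788 g CO₂ ÷ 44.009 g/mol = 0.13152 mol
mol H = 2 × 2.369 g H₂O ÷ 18.015 g/mol = 0.26300 mol
mass O = 2.371 − (1.5797 + 0.26511) = 0.52622 g → mol O = 0.52622 ÷ 15.999 = 0.032891 mol
Divide by the smallest (0.032891 mol): C 3.999, H 7.996, O 1.000

C4H8O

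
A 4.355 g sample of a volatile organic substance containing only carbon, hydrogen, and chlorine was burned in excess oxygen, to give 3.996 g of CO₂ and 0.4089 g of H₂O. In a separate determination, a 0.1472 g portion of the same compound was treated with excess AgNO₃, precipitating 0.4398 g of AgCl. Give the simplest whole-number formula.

mol C = 3.996 g CO₂ ÷ 44.009 g/mol = 0.090800 mol
mol H = 2 × 0.4089 g H₂O ÷ 18.015 g/mol = 0.045396 mol
From the AgCl data: mol Cl per gram of compound = (0.4398 ÷ 143.318) ÷ 0.1472 = 0.020847 mol/g, so in the 4.355 g combustion sample mol Cl = 0.090789 mol
Divide by the smallest (0.045396 mol): C 2.000, H 1.000, Cl 2.000

C2HCl2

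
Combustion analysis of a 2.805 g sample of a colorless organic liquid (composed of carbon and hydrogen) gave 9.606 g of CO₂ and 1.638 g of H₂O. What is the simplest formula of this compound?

mol C = 9.606 g CO₂ ÷ 44.009 g/mol = 0.21827 mol
mol H = 2 × 1.638 g H₂O ÷ 18.015 g/mol = 0.18185 mol
Divide by the smallest (0.18185 mol): C 1.200, H 1.000
Multiplying each by 5 gives whole numbers: C 6.00, H 5.00

C6H5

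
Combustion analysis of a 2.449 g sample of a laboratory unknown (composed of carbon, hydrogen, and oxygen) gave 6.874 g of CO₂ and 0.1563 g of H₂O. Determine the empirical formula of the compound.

C9HO2

mol C = 6.874 g CO₂ ÷ 44.009 g/mol = 0.15620 mol
mol H = 2 × 0.1563 g H₂O ÷ 18.015 g/mol = 0.017352 mol
mass O = 2.449 − (1.8761 + 0.017491) = 0.55545 g → mol O = 0.55545 ÷ 15.999 = 0.034718 mol
Divide by the smallest (0.017352 mol): C 9.001, H 1.000, O 2.001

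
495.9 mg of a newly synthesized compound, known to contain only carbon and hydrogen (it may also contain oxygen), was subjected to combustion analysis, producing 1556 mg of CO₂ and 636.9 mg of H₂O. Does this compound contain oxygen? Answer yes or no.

no

mol C = 1.556 g CO₂ ÷ 44.009 g/mol = 0.035356 mol
mol H = 2 × 0.6369 g H₂O ÷ 18.015 g/mol = 0.070708 mol
C and H together account for 0.49594 g — essentially the entire 0.4959 g sample — so the compound contains no oxygen.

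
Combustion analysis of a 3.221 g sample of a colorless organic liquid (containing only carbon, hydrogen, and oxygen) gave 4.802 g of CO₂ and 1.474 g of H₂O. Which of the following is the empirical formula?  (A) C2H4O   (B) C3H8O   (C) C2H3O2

mol C = 4.802 g CO₂ ÷ 44.009 g/mol = 0.10911 mol
mol H = 2 × 1.474 g H₂O ÷ 18.015 g/mol = 0.16364 mol
mass O = 3.221 − (1.3106 + 0.16495) = 1.7455 g → mol O = 1.7455 ÷ 15.999 = 0.10910 mol
Divide by the smallest (0.10910 mol): C 1.000, H 1.500, O 1.000
Multiplying each by 2 gives whole numbers: C 2.00, H 3.00, O 2.00

(C) C2H3O2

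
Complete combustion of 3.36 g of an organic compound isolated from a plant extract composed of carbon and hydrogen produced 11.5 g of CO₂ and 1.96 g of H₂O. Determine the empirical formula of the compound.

mol C = 11.5 g CO₂ ÷ 44.009 g/mol = 0.2613 mol
mol H = 2 × 1.96 g H₂O ÷ 18.015 g/mol = 0.2176 mol
Divide by the smallest (0.2176 mol): C 1.201, H 1.000
Multiplying each by 5 gives whole numbers: C 6.00, H 5.00

C6H5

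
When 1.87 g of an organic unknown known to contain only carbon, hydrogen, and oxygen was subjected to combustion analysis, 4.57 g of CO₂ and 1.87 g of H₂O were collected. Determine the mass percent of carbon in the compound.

66.7%

mol C = 4.57 g CO₂ ÷ 44.009 g/mol = 0.1038 mol
mol H = 2 × 1.87 g H₂O ÷ 18.015 g/mol = 0.2076 mol
mass O = 1.87 − (1.247 + 0.2093) = 0.4135 g → mol O = 0.4135 ÷ 15.999 = 0.02584 mol
mass % C = 1.247 g ÷ 1.87 g × 100%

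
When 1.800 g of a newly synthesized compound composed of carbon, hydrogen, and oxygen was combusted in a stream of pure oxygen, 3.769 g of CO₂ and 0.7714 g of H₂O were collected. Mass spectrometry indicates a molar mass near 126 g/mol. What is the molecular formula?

C6H6O3

mol C = 3.769 g CO₂ ÷ 44.009 g/mol = 0.085642 mol
mol H = 2 × 0.7714 g H₂O ÷ 18.015 g/mol = 0.085640 mol
mass O = 1.800 − (1.0286 + 0.086325) = 0.68503 g → mol O = 0.68503 ÷ 15.999 = 0.042817 mol
Divide by the smallest (0.042817 mol): C 2.000, H 2.000, O 1.000
Empirical formula: C2H2O
Empirical-formula mass = 42.04 g/mol; 126 ÷ 42.04 ≈ 3, so the molecular formula is C6H6O3.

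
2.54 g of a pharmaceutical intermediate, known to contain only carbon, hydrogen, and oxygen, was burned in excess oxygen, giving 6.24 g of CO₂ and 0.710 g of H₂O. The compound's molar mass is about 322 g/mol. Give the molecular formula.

mol C = 6.24 g CO₂ ÷ 44.009 g/mol = 0.1418 mol
mol H = 2 × 0.710 g H₂O ÷ 18.015 g/mol = 0.07882 mol
mass O = 2.54 − (1.703 + 0.07945) = 0.7575 g → mol O = 0.7575 ÷ 15.999 = 0.04735 mol
Divide by the smallest (0.04735 mol): C 2.995, H 1.665, O 1.000
Multiplying each by 3 gives whole numbers: C 8.98, H 4.99, O 3.00
Empirical formula: C9H5O3
Empirical-formula mass = 161.14 g/mol; 322 ÷ 161.14 ≈ 2, so the molecular formula is C18H10O6.

C18H10O6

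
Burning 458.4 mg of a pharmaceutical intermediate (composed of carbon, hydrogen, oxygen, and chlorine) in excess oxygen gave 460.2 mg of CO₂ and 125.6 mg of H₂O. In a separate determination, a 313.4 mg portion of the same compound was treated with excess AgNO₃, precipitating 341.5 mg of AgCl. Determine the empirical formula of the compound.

mol C = 0.4602 g CO₂ ÷ 44.009 g/mol = 0.010457 mol
mol H = 2 × 0.1256 g H₂O ÷ 18.015 g/mol = 0.013944 mol
From the AgCl data: mol Cl per gram of compound = (0.3415 ÷ 143.318) ÷ 0.3134 = 0.0076031 mol/g, so in the 0.4584 g combustion sample mol Cl = 0.0034853 mol
mass O = 0.4584 − (0.12560 + 0.014055 + 0.12355) = 0.19519 g → mol O = 0.19519 ÷ 15.999 = 0.012200 mol
Divide by the smallest (0.0034853 mol): C 3.000, H 4.001, Cl 1.000, O 3.501
Multiplying each by 2 gives whole numbers: C 6.00, H 8.00, Cl 2.00, O 7.00

C6H8Cl2O7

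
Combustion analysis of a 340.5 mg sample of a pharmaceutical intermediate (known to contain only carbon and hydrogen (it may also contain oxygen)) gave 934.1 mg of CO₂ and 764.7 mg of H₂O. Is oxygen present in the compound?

no

mol C = 0.9341 g CO₂ ÷ 44.009 g/mol = 0.021225 mol
mol H = 2 × 0.7647 g H₂O ÷ 18.015 g/mol = 0.084896 mol
C and H together account for 0.34051 g — essentially the entire 0.3405 g sample — so the compound contains no oxygen.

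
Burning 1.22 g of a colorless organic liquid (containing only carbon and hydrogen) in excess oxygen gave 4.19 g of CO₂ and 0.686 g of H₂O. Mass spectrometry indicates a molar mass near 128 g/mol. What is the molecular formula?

C10H8

mol C = 4.19 g CO₂ ÷ 44.009 g/mol = 0.09521 mol
mol H = 2 × 0.686 g H₂O ÷ 18.015 g/mol = 0.07616 mol
Divide by the smallest (0.07616 mol): C 1.250, H 1.000
Multiplying each by 4 gives whole numbers: C 5.00, H 4.00
Empirical formula: C5H4
Empirical-formula mass = 64.09 g/mol; 128 ÷ 64.09 ≈ 2, so the molecular formula is C10H8.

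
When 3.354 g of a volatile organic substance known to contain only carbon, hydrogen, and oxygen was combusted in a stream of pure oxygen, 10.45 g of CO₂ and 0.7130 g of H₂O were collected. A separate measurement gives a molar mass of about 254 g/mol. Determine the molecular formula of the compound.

C18H6O2

mol C = 10.45 g CO₂ ÷ 44.009 g/mol = 0.23745 mol
mol H = 2 × 0.7130 g H₂O ÷ 18.015 g/mol = 0.079156 mol
mass O = 3.354 − (2.8520 + 0.079790) = 0.42218 g → mol O = 0.42218 ÷ 15.999 = 0.026388 mol
Divide by the smallest (0.026388 mol): C 8.998, H 3.000, O 1.000
Empirical formula: C9H3O
Empirical-formula mass = 127.12 g/mol; 254 ÷ 127.12 ≈ 2, so the molecular formula is C18H6O2.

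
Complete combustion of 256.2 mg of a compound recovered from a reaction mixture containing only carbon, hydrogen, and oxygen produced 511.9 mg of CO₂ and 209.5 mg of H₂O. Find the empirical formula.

mol C = 0.5119 g CO₂ ÷ 44.009 g/mol = 0.011632 mol
mol H = 2 × 0.2095 g H₂O ÷ 18.015 g/mol = 0.023258 mol
mass O = 0.2562 − (0.13971 + 0.023444) = 0.093047 g → mol O = 0.093047 ÷ 15.999 = 0.0058158 mol
Divide by the smallest (0.0058158 mol): C 2.000, H 3.999, O 1.000

C2H4O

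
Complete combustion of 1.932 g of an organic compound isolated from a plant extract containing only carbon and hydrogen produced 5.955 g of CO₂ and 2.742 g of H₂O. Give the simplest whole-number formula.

mol C = 5.955 g CO₂ ÷ 44.009 g/mol = 0.13531 mol
mol H = 2 × 2.742 g H₂O ÷ 18.015 g/mol = 0.30441 mol
Divide by the smallest (0.13531 mol): C 1.000, H 2.250
Multiplying each by 4 gives whole numbers: C 4.00, H 9.00

C4H9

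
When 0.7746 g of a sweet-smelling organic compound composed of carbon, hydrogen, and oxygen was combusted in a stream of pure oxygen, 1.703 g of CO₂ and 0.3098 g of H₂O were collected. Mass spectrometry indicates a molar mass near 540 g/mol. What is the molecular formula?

C27H24O12

mol C = 1.703 g CO₂ ÷ 44.009 g/mol = 0.038697 mol
mol H = 2 × 0.3098 g H₂O ÷ 18.015 g/mol = 0.034394 mol
mass O = 0.7746 − (0.46479 + 0.034669) = 0.27515 g → mol O = 0.27515 ÷ 15.999 = 0.017198 mol
Divide by the smallest (0.017198 mol): C 2.250, H 2.000, O 1.000
Multiplying each by 4 gives whole numbers: C 9.00, H 8.00, O 4.00
Empirical formula: C9H8O4
Empirical-formula mass = 180.16 g/mol; 540 ÷ 180.16 ≈ 3, so the molecular formula is C27H24O12.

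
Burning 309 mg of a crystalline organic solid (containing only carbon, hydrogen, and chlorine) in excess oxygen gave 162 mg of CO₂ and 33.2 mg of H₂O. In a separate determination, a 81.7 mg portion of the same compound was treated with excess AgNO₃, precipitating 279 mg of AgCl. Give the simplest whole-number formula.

CHCl2

mol C = 0.162 g CO₂ ÷ 44.009 g/mol = 0.003681 mol
mol H = 2 × 0.0332 g H₂O ÷ 18.015 g/mol = 0.003686 mol
From the AgCl data: mol Cl per gram of compound = (0.279 ÷ 143.318) ÷ 0.0817 = 0.02383 mol/g, so in the 0.309 g combustion sample mol Cl = 0.007363 mol
Divide by the smallest (0.003681 mol): C 1.000, H 1.001, Cl 2.000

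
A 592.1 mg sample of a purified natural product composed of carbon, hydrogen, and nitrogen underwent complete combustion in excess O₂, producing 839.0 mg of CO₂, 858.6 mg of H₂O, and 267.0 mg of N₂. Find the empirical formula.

mol C = 0.8390 g CO₂ ÷ 44.009 g/mol = 0.019064 mol
mol H = 2 × 0.8586 g H₂O ÷ 18.015 g/mol = 0.095321 mol
mol N = 2 × 0.2670 g N₂ ÷ 28.014 g/mol = 0.019062 mol
Divide by the smallest (0.019062 mol): C 1.000, H 5.001, N 1.000

CH5N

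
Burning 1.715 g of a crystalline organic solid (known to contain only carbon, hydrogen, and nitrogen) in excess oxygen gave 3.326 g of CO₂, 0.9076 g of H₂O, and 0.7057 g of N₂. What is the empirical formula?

C3H4N2

mol C = 3.326 g CO₂ ÷ 44.009 g/mol = 0.075575 mol
mol H = 2 × 0.9076 g H₂O ÷ 18.015 g/mol = 0.10076 mol
mol N = 2 × 0.7057 g N₂ ÷ 28.014 g/mol = 0.050382 mol
Divide by the smallest (0.050382 mol): C 1.500, H 2.000, N 1.000
Multiplying each by 2 gives whole numbers: C 3.00, H 4.00, N 2.00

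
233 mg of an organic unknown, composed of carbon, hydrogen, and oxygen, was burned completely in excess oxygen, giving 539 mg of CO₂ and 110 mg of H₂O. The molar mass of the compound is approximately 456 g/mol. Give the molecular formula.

mol C = 0.539 g CO₂ ÷ 44.009 g/mol = 0.01225 mol
mol H = 2 × 0.110 g H₂O ÷ 18.015 g/mol = 0.01221 mol
mass O = 0.233 − (0.1471 + 0.01231) = 0.07359 g → mol O = 0.07359 ÷ 15.999 = 0.004599 mol
Divide by the smallest (0.004599 mol): C 2.663, H 2.655, O 1.000
Multiplying each by 3 gives whole numbers: C 7.99, H 7.97, O 3.00
Empirical formula: C8H8O3
Empirical-formula mass = 152.15 g/mol; 456 ÷ 152.15 ≈ 3, so the molecular formula is C24H24O9.

C24H24O9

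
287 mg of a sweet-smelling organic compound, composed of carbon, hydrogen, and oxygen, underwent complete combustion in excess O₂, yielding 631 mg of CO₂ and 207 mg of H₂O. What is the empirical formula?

mol C = 0.631 g CO₂ ÷ 44.009 g/mol = 0.01434 mol
mol H = 2 × 0.207 g H₂O ÷ 18.015 g/mol = 0.02298 mol
mass O = 0.287 − (0.1722 + 0.02316) = 0.09162 g → mol O = 0.09162 ÷ 15.999 = 0.005727 mol
Divide by the smallest (0.005727 mol): C 2.504, H 4.013, O 1.000
Multiplying each by 2 gives whole numbers: C 5.01, H 8.03, O 2.00

C5H8O2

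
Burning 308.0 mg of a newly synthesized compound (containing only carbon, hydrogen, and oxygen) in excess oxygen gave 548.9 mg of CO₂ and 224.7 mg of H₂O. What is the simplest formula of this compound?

C3H6O2

mol C = 0.5489 g CO₂ ÷ 44.009 g/mol = 0.012472 mol
mol H = 2 × 0.2247 g H₂O ÷ 18.015 g/mol = 0.024946 mol
mass O = 0.3080 − (0.14981 + 0.025145) = 0.13305 g → mol O = 0.13305 ÷ 15.999 = 0.0083160 mol
Divide by the smallest (0.0083160 mol): C 1.500, H 3.000, O 1.000
Multiplying each by 2 gives whole numbers: C 3.00, H 6.00, O 2.00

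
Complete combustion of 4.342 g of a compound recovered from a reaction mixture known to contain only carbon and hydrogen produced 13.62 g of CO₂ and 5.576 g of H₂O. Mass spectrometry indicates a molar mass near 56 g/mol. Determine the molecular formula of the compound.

C4H8

mol C = 13.62 g CO₂ ÷ 44.009 g/mol = 0.30948 mol
mol H = 2 × 5.576 g H₂O ÷ 18.015 g/mol = 0.61904 mol
Divide by the smallest (0.30948 mol): C 1.000, H 2.000
Empirical formula: CH2
Empirical-formula mass = 14.03 g/mol; 56 ÷ 14.03 ≈ 4, so the molecular formula is C4H8.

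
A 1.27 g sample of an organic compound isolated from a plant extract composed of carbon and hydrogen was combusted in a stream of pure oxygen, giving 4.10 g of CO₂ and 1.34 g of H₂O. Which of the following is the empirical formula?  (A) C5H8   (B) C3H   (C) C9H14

(A) C5H8

mol C = 4.10 g CO₂ ÷ 44.009 g/mol = 0.09316 mol
mol H = 2 × 1.34 g H₂O ÷ 18.015 g/mol = 0.1488 mol
Divide by the smallest (0.09316 mol): C 1.000, H 1.597
Multiplying each by 5 gives whole numbers: C 5.00, H 7.98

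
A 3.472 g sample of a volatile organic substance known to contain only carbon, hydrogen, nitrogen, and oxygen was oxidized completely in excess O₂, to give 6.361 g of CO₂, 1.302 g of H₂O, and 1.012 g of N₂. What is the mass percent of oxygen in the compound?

mol C = 6.361 g CO₂ ÷ 44.009 g/mol = 0.14454 mol
mol H = 2 × 1.302 g H₂O ÷ 18.015 g/mol = 0.14455 mol
mol N = 2 × 1.012 g N₂ ÷ 28.014 g/mol = 0.072250 mol
mass O = 3.472 − (1.7361 + 0.14570 + 1.0120) = 0.57824 g → mol O = 0.57824 ÷ 15.999 = 0.036143 mol
mass % O = 0.57824 g ÷ 3.472 g × 100%

16.65%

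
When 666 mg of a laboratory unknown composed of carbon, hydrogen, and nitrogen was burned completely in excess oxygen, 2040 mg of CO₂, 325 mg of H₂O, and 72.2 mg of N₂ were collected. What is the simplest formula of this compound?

mol C = 2.04 g CO₂ ÷ 44.009 g/mol = 0.04635 mol
mol H = 2 × 0.325 g H₂O ÷ 18.015 g/mol = 0.03608 mol
mol N = 2 × 0.0722 g N₂ ÷ 28.014 g/mol = 0.005155 mol
Divide by the smallest (0.005155 mol): C 8.993, H 7.000, N 1.000

C9H7N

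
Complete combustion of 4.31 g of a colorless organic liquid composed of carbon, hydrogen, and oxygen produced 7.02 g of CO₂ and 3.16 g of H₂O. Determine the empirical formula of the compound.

C5H11O4

mol C = 7.02 g CO₂ ÷ 44.009 g/mol = 0.1595 mol
mol H = 2 × 3.16 g H₂O ÷ 18.015 g/mol = 0.3508 mol
mass O = 4.31 − (1.916 + 0.3536) = 2.040 g → mol O = 2.040 ÷ 15.999 = 0.1275 mol
Divide by the smallest (0.1275 mol): C 1.251, H 2.751, O 1.000
Multiplying each by 4 gives whole numbers: C 5.00, H 11.00, O 4.00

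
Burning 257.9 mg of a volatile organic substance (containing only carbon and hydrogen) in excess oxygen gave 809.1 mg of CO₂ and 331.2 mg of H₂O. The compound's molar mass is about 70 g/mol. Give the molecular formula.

mol C = 0.8091 g CO₂ ÷ 44.009 g/mol = 0.018385 mol
mol H = 2 × 0.3312 g H₂O ÷ 18.015 g/mol = 0.036769 mol
Divide by the smallest (0.018385 mol): C 1.000, H 2.000
Empirical formula: CH2
Empirical-formula mass = 14.03 g/mol; 70 ÷ 14.03 ≈ 5, so the molecular formula is C5H10.

C5H10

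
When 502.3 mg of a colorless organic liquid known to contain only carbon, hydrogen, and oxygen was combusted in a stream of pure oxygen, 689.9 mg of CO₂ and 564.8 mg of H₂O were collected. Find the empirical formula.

CH4O

mol C = 0.6899 g CO₂ ÷ 44.009 g/mol = 0.015676 mol
mol H = 2 × 0.5648 g H₂O ÷ 18.015 g/mol = 0.062703 mol
mass O = 0.5023 − (0.18829 + 0.063205) = 0.25081 g → mol O = 0.25081 ÷ 15.999 = 0.015676 mol
Divide by the smallest (0.015676 mol): C 1.000, H 4.000, O 1.000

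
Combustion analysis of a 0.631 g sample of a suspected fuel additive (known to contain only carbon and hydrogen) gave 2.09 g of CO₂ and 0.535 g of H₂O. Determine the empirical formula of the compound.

mol C = 2.09 g CO₂ ÷ 44.009 g/mol = 0.04749 mol
mol H = 2 × 0.535 g H₂O ÷ 18.015 g/mol = 0.05939 mol
Divide by the smallest (0.04749 mol): C 1.000, H 1.251
Multiplying each by 4 gives whole numbers: C 4.00, H 5.00

C4H5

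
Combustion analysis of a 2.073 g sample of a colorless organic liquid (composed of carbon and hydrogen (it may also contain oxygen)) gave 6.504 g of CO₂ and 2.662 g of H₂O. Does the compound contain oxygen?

no

mol C = 6.504 g CO₂ ÷ 44.009 g/mol = 0.14779 mol
mol H = 2 × 2.662 g H₂O ÷ 18.015 g/mol = 0.29553 mol
C and H together account for 2.0730 g — essentially the entire 2.073 g sample — so the compound contains no oxygen.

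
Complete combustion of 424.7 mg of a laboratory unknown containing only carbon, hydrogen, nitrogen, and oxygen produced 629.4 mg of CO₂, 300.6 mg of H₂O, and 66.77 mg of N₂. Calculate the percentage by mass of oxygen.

35.91%

mol C = 0.6294 g CO₂ ÷ 44.009 g/mol = 0.014302 mol
mol H = 2 × 0.3006 g H₂O ÷ 18.015 g/mol = 0.033372 mol
mol N = 2 × 0.06677 g N₂ ÷ 28.014 g/mol = 0.0047669 mol
mass O = 0.4247 − (0.17178 + 0.033639 + 0.066770) = 0.15251 g → mol O = 0.15251 ÷ 15.999 = 0.0095327 mol
mass % O = 0.15251 g ÷ 0.4247 g × 100%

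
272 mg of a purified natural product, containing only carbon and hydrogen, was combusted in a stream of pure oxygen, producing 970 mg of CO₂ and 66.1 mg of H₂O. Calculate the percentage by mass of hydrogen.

mol C = 0.970 g CO₂ ÷ 44.009 g/mol = 0.02204 mol
mol H = 2 × 0.0661 g H₂O ÷ 18.015 g/mol = 0.007338 mol
mass % H = 0.007397 g ÷ 0.272 g × 100%

2.7%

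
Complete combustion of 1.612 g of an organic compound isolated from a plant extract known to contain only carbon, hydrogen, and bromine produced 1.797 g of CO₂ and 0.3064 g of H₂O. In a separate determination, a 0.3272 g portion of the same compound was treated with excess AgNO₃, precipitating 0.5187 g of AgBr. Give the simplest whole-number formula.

C6H5Br2

mol C = 1.797 g CO₂ ÷ 44.009 g/mol = 0.040833 mol
mol H = 2 × 0.3064 g H₂O ÷ 18.015 g/mol = 0.034016 mol
From the AgBr data: mol Br per gram of compound = (0.5187 ÷ 187.772) ÷ 0.3272 = 0.0084425 mol/g, so in the 1.612 g combustion sample mol Br = 0.013609 mol
Divide by the smallest (0.013609 mol): C 3.000, H 2.499, Br 1.000
Multiplying each by 2 gives whole numbers: C 6.00, H 5.00, Br 2.00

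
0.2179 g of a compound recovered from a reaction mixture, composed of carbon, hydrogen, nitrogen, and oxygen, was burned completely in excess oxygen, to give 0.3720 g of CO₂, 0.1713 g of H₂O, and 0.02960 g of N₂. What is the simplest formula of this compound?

mol C = 0.3720 g CO₂ ÷ 44.009 g/mol = 0.0084528 mol
mol H = 2 × 0.1713 g H₂O ÷ 18.015 g/mol = 0.019017 mol
mol N = 2 × 0.02960 g N₂ ÷ 28.014 g/mol = 0.0021132 mol
mass O = 0.2179 − (0.10153 + 0.019170 + 0.029600) = 0.067604 g → mol O = 0.067604 ÷ 15.999 = 0.0042255 mol
Divide by the smallest (0.0021132 mol): C 4.000, H 8.999, N 1.000, O 2.000

C4H9NO2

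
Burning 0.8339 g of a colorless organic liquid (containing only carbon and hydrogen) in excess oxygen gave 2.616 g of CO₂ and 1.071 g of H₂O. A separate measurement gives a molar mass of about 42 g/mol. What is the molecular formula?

C3H6

mol C = 2.616 g CO₂ ÷ 44.009 g/mol = 0.059442 mol
mol H = 2 × 1.071 g H₂O ÷ 18.015 g/mol = 0.11890 mol
Divide by the smallest (0.059442 mol): C 1.000, H 2.000
Empirical formula: CH2
Empirical-formula mass = 14.03 g/mol; 42 ÷ 14.03 ≈ 3, so the molecular formula is C3H6.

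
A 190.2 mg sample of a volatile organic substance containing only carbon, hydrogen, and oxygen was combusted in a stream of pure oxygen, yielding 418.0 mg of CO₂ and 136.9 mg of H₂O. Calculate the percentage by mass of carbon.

mol C = 0.4180 g CO₂ ÷ 44.009 g/mol = 0.0094981 mol
mol H = 2 × 0.1369 g H₂O ÷ 18.015 g/mol = 0.015198 mol
mass O = 0.1902 − (0.11408 + 0.015320) = 0.060799 g → mol O = 0.060799 ÷ 15.999 = 0.0038002 mol
mass % C = 0.11408 g ÷ 0.1902 g × 100%

59.98%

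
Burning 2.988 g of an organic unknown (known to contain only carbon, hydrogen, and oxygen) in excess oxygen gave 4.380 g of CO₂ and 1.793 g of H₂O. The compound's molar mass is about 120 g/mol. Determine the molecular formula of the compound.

C4H8O4

mol C = 4.380 g CO₂ ÷ 44.009 g/mol = 0.099525 mol
mol H = 2 × 1.793 g H₂O ÷ 18.015 g/mol = 0.19906 mol
mass O = 2.988 − (1.1954 + 0.20065) = 1.5920 g → mol O = 1.5920 ÷ 15.999 = 0.099503 mol
Divide by the smallest (0.099503 mol): C 1.000, H 2.000, O 1.000
Empirical formula: CH2O
Empirical-formula mass = 30.03 g/mol; 120 ÷ 30.03 ≈ 4, so the molecular formula is C4H8O4.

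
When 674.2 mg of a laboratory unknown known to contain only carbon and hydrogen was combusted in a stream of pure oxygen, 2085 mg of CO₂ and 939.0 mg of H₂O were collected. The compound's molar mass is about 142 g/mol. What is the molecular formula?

mol C = 2.085 g CO₂ ÷ 44.009 g/mol = 0.047377 mol
mol H = 2 × 0.9390 g H₂O ÷ 18.015 g/mol = 0.10425 mol
Divide by the smallest (0.047377 mol): C 1.000, H 2.200
Multiplying each by 5 gives whole numbers: C 5.00, H 11.00
Empirical formula: C5H11
Empirical-formula mass = 71.14 g/mol; 142 ÷ 71.14 ≈ 2, so the molecular formula is C10H22.

C10H22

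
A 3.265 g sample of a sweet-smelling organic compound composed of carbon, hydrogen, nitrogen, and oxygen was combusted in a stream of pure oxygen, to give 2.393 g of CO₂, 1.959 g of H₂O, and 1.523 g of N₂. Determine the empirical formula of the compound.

mol C = 2.393 g CO₂ ÷ 44.009 g/mol = 0.054375 mol
mol H = 2 × 1.959 g H₂O ÷ 18.015 g/mol = 0.21749 mol
mol N = 2 × 1.523 g N₂ ÷ 28.014 g/mol = 0.10873 mol
mass O = 3.265 − (0.65310 + 0.21923 + 1.5230) = 0.86967 g → mol O = 0.86967 ÷ 15.999 = 0.054358 mol
Divide by the smallest (0.054358 mol): C 1.000, H 4.001, N 2.000, O 1.000

CH4N2O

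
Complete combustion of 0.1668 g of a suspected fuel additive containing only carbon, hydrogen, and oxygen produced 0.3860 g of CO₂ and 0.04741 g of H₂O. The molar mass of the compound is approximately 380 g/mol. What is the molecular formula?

mol C = 0.3860 g CO₂ ÷ 44.009 g/mol = 0.0087709 mol
mol H = 2 × 0.04741 g H₂O ÷ 18.015 g/mol = 0.0052634 mol
mass O = 0.1668 − (0.10535 + 0.0053055) = 0.056147 g → mol O = 0.056147 ÷ 15.999 = 0.0035094 mol
Divide by the smallest (0.0035094 mol): C 2.499, H 1.500, O 1.000
Multiplying each by 2 gives whole numbers: C 5.00, H 3.00, O 2.00
Empirical formula: C5H3O2
Empirical-formula mass = 95.08 g/mol; 380 ÷ 95.08 ≈ 4, so the molecular formula is C20H12O8.

C20H12O8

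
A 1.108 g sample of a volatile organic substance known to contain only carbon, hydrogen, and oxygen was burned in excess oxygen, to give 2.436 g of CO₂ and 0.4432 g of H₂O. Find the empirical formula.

C9H8O4

mol C = 2.436 g CO₂ ÷ 44.009 g/mol = 0.055352 mol
mol H = 2 × 0.4432 g H₂O ÷ 18.015 g/mol = 0.049203 mol
mass O = 1.108 − (0.66484 + 0.049597) = 0.39357 g → mol O = 0.39357 ÷ 15.999 = 0.024599 mol
Divide by the smallest (0.024599 mol): C 2.250, H 2.000, O 1.000
Multiplying each by 4 gives whole numbers: C 9.00, H 8.00, O 4.00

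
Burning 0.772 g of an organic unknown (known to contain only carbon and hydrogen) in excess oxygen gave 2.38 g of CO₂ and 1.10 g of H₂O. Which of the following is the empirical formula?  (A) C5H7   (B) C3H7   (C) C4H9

mol C = 2.38 g CO₂ ÷ 44.009 g/mol = 0.05408 mol
mol H = 2 × 1.10 g H₂O ÷ 18.015 g/mol = 0.1221 mol
Divide by the smallest (0.05408 mol): C 1.000, H 2.258
Multiplying each by 4 gives whole numbers: C 4.00, H 9.03

(C) C4H9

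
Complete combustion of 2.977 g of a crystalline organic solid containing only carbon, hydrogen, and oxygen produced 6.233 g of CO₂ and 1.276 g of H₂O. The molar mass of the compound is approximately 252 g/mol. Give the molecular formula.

mol C = 6.233 g CO₂ ÷ 44.009 g/mol = 0.14163 mol
mol H = 2 × 1.276 g H₂O ÷ 18.015 g/mol = 0.14166 mol
mass O = 2.977 − (1.7011 + 0.14279) = 1.1331 g → mol O = 1.1331 ÷ 15.999 = 0.070822 mol
Divide by the smallest (0.070822 mol): C 2.000, H 2.000, O 1.000
Empirical formula: C2H2O
Empirical-formula mass = 42.04 g/mol; 252 ÷ 42.04 ≈ 6, so the molecular formula is C12H12O6.

C12H12O6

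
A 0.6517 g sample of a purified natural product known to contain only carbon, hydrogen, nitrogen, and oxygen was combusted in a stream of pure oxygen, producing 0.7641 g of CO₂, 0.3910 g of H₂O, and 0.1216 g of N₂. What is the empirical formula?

mol C = 0.7641 g CO₂ ÷ 44.009 g/mol = 0.017362 mol
mol H = 2 × 0.3910 g H₂O ÷ 18.015 g/mol = 0.043408 mol
mol N = 2 × 0.1216 g N₂ ÷ 28.014 g/mol = 0.0086814 mol
mass O = 0.6517 − (0.20854 + 0.043756 + 0.12160) = 0.27781 g → mol O = 0.27781 ÷ 15.999 = 0.017364 mol
Divide by the smallest (0.0086814 mol): C 2.000, H 5.000, N 1.000, O 2.000

C2H5NO2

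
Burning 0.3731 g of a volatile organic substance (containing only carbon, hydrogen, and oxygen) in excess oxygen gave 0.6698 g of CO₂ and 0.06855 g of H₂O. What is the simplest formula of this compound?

mol C = 0.6698 g CO₂ ÷ 44.009 g/mol = 0.015220 mol
mol H = 2 × 0.06855 g H₂O ÷ 18.015 g/mol = 0.0076103 mol
mass O = 0.3731 − (0.18280 + 0.0076712) = 0.18263 g → mol O = 0.18263 ÷ 15.999 = 0.011415 mol
Divide by the smallest (0.0076103 mol): C 2.000, H 1.000, O 1.500
Multiplying each by 2 gives whole numbers: C 4.00, H 2.00, O 3.00

C4H2O3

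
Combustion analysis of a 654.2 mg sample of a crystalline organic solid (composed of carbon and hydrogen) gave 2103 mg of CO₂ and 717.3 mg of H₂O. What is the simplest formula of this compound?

C3H5

mol C = 2.103 g CO₂ ÷ 44.009 g/mol = 0.047786 mol
mol H = 2 × 0.7173 g H₂O ÷ 18.015 g/mol = 0.079634 mol
Divide by the smallest (0.047786 mol): C 1.000, H 1.666
Multiplying each by 3 gives whole numbers: C 3.00, H 5.00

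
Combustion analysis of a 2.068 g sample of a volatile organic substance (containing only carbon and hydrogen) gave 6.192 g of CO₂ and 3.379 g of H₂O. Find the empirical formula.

C3H8

mol C = 6.192 g CO₂ ÷ 44.009 g/mol = 0.14070 mol
mol H = 2 × 3.379 g H₂O ÷ 18.015 g/mol = 0.37513 mol
Divide by the smallest (0.14070 mol): C 1.000, H 2.666
Multiplying each by 3 gives whole numbers: C 3.00, H 8.00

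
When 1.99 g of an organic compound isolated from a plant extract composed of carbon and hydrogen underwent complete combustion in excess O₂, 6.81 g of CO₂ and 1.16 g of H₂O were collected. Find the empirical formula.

mol C = 6.81 g CO₂ ÷ 44.009 g/mol = 0.1547 mol
mol H = 2 × 1.16 g H₂O ÷ 18.015 g/mol = 0.1288 mol
Divide by the smallest (0.1288 mol): C 1.202, H 1.000
Multiplying each by 5 gives whole numbers: C 6.01, H 5.00

C6H5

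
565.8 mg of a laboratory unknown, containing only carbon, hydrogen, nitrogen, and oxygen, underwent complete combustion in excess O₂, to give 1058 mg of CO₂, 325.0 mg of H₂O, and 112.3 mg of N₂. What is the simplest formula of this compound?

mol C = 1.058 g CO₂ ÷ 44.009 g/mol = 0.024041 mol
mol H = 2 × 0.3250 g H₂O ÷ 18.015 g/mol = 0.036081 mol
mol N = 2 × 0.1123 g N₂ ÷ 28.014 g/mol = 0.0080174 mol
mass O = 0.5658 − (0.28875 + 0.036370 + 0.11230) = 0.12838 g → mol O = 0.12838 ÷ 15.999 = 0.0080242 mol
Divide by the smallest (0.0080174 mol): C 2.999, H 4.500, N 1.000, O 1.001
Multiplying each by 2 gives whole numbers: C 6.00, H 9.00, N 2.00, O 2.00

C6H9N2O2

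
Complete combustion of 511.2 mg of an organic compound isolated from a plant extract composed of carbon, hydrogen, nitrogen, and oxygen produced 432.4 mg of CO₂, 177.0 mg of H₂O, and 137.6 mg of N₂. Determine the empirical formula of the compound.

mol C = 0.4324 g CO₂ ÷ 44.009 g/mol = 0.0098253 mol
mol H = 2 × 0.1770 g H₂O ÷ 18.015 g/mol = 0.019650 mol
mol N = 2 × 0.1376 g N₂ ÷ 28.014 g/mol = 0.0098237 mol
mass O = 0.5112 − (0.11801 + 0.019807 + 0.13760) = 0.23578 g → mol O = 0.23578 ÷ 15.999 = 0.014737 mol
Divide by the smallest (0.0098237 mol): C 1.000, H 2.000, N 1.000, O 1.500
Multiplying each by 2 gives whole numbers: C 2.00, H 4.00, N 2.00, O 3.00

C2H4N2O3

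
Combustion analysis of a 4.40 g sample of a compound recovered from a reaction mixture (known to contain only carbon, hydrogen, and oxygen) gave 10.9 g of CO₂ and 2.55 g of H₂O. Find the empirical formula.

C7H8O2

mol C = 10.9 g CO₂ ÷ 44.009 g/mol = 0.2477 mol
mol H = 2 × 2.55 g H₂O ÷ 18.015 g/mol = 0.2831 mol
mass O = 4.40 − (2.975 + 0.2854) = 1.140 g → mol O = 1.140 ÷ 15.999 = 0.07124 mol
Divide by the smallest (0.07124 mol): C 3.477, H 3.974, O 1.000
Multiplying each by 2 gives whole numbers: C 6.95, H 7.95, O 2.00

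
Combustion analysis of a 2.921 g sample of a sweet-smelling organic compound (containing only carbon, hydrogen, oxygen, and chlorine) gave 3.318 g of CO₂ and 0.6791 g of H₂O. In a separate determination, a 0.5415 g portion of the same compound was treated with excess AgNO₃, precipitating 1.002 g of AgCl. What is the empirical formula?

mol C = 3.318 g CO₂ ÷ 44.009 g/mol = 0.075394 mol
mol H = 2 × 0.6791 g H₂O ÷ 18.015 g/mol = 0.075393 mol
From the AgCl data: mol Cl per gram of compound = (1.002 ÷ 143.318) ÷ 0.5415 = 0.012911 mol/g, so in the 2.921 g combustion sample mol Cl = 0.037714 mol
mass O = 2.921 − (0.90555 + 0.075996 + 1.3370) = 0.60250 g → mol O = 0.60250 ÷ 15.999 = 0.037658 mol
Divide by the smallest (0.037658 mol): C 2.002, H 2.002, Cl 1.001, O 1.000

C2H2ClO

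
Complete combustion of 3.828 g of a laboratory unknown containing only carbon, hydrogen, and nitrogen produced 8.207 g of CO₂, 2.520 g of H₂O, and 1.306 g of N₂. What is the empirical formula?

mol C = 8.207 g CO₂ ÷ 44.009 g/mol = 0.18648 mol
mol H = 2 × 2.520 g H₂O ÷ 18.015 g/mol = 0.27977 mol
mol N = 2 × 1.306 g N₂ ÷ 28.014 g/mol = 0.093239 mol
Divide by the smallest (0.093239 mol): C 2.000, H 3.001, N 1.000

C2H3N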